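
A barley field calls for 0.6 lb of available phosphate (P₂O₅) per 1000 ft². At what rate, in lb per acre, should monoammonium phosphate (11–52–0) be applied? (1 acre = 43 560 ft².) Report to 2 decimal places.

50.26 lb of product per acre

Product per 1000 ft² = 0.6 / 52% = 1.15385 lb.
Convert to per acre: 1.15385 × 43.56 = 50.2615 lb.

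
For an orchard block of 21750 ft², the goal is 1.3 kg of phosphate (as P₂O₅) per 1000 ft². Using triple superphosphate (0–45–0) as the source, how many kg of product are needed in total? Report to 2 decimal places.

62.83 kg

Product per 1000 ft² = 1.3 / 45% = 2.88889 kg.
Total product = 2.88889 × 21750 / 1000 = 62.8333 kg.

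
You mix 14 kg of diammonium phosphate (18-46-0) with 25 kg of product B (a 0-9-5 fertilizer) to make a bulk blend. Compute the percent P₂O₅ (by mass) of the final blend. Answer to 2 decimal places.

Total mass = 14 + 25 = 39 kg.
P₂O₅ mass = 46%×14 + 9%×25 = 8.69 kg.
% P₂O₅ = 8.69 / 39 = 22.2821%.

22.28% P₂O₅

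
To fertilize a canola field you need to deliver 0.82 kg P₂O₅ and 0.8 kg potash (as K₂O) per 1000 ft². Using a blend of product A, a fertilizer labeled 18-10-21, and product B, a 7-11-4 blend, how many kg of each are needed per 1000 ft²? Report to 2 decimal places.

Let a = kg of product A, b = kg of product B (per 1000 ft²).
P₂O₅: 0.1·a + 0.11·b = 0.82
K₂O: 0.21·a + 0.04·b = 0.8
Eliminate a: (row1) − 0.1/0.21·(row2) → 0.0909524·b = 0.439048, so b = 4.82723.
Back-substitute: a = (0.82 − 0.11·4.82723) / 0.1 = 2.89005.

2.89 kg product A, 4.83 kg product B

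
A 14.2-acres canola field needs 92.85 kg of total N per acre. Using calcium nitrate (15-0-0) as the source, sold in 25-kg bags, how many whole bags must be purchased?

Product per acre = 92.85 / 15% = 619 kg.
Total product = 619 × 14.2 = 8789.8 kg.
Bags = ⌈8789.8 / 25⌉ = 352.

352 bags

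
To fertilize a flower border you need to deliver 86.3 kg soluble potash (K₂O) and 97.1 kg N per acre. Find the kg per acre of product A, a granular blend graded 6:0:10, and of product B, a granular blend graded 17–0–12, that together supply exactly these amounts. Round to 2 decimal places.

308.06 kg product A, 462.45 kg product B

With a, b = kg per acre of product A and product B:
K₂O: 0.1·a + 0.12·b = 86.3
N: 0.06·a + 0.17·b = 97.1
From row1: a = (86.3 − 0.12·b) / 0.1.
Into row2: 0.06·(86.3 − 0.12·b)/0.1 + 0.17·b = 97.1 → b = 462.449, a = 308.061.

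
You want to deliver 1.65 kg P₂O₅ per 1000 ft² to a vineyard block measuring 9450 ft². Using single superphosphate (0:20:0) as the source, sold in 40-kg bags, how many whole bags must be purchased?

Product per 1000 ft² = 1.65 / 20% = 8.25 kg.
Total product = 8.25 × 9450 / 1000 = 77.9625 kg.
Bags = ⌈77.9625 / 40⌉ = 2.

2 bags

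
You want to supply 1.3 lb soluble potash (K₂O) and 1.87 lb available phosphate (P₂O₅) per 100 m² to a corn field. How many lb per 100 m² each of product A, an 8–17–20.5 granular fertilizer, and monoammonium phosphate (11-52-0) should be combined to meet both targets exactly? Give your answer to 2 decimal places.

Per-100 m² balance (a = product A, b = monoammonium phosphate):
K₂O: 0.205·a + 0·b = 1.3
P₂O₅: 0.17·a + 0.52·b = 1.87
Eliminate b: (row1) − 0/0.52·(row2) → 0.205·a = 1.3, so a = 6.34146.
Then b = (1.87 − 0.17·6.34146) / 0.52 = 1.52298.

6.34 lb product A, 1.52 lb monoammonium phosphate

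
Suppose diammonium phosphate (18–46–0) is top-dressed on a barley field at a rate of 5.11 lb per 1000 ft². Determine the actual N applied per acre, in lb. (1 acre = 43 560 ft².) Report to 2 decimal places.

nitrogen per 1000 ft² = 5.11 × 18% = 0.9198 lb.
Convert to per acre: 0.9198 × 43.56 = 40.0665 lb.

40.07 lb N per acre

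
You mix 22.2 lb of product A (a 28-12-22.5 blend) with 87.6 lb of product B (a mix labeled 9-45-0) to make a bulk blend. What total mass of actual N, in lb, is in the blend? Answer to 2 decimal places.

14.10 lb N

N mass = 28%×22.2 + 9%×87.6 = 14.1 lb.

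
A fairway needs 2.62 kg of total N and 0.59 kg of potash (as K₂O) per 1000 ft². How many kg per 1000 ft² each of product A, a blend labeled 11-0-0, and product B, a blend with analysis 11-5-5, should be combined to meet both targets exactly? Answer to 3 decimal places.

With a, b = kg per 1000 ft² of product A and product B:
N: 0.11·a + 0.11·b = 2.62
K₂O: 0·a + 0.05·b = 0.59
Solving simultaneously: a = 12.0182, b = 11.8.

12.018 kg product A, 11.800 kg product B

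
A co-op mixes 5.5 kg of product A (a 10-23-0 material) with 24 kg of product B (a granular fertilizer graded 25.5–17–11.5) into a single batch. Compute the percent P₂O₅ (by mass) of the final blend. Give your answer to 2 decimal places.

18.12% P₂O₅

Total mass = 5.5 + 24 = 29.5 kg.
P₂O₅ mass = 23%×5.5 + 17%×24 = 5.345 kg.
% P₂O₅ = 5.345 / 29.5 = 18.1186%.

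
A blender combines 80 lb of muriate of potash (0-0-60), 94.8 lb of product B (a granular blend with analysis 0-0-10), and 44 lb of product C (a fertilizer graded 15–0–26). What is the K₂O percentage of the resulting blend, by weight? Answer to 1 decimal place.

Total mass = 80 + 94.8 + 44 = 218.8 lb.
K₂O mass = 60%×80 + 10%×94.8 + 26%×44 = 68.92 lb.
% K₂O = 68.92 / 218.8 = 31.4991%.

31.5% K₂O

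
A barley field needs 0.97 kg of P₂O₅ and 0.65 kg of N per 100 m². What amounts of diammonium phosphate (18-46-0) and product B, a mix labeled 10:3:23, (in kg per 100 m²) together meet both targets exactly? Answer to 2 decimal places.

1.91 kg diammonium phosphate, 3.06 kg product B

With a, b = kg per 100 m² of diammonium phosphate and product B:
P₂O₅: 0.46·a + 0.03·b = 0.97
N: 0.18·a + 0.1·b = 0.65
From row1: a = (0.97 − 0.03·b) / 0.46.
Into row2: 0.18·(0.97 − 0.03·b)/0.46 + 0.1·b = 0.65 → b = 3.06404, a = 1.90887.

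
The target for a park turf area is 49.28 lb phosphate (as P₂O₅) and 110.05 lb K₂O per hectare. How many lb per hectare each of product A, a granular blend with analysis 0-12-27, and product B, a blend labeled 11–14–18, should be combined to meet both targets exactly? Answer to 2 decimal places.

403.49 lb product A, 6.15 lb product B

With a, b = lb per hectare of product A and product B:
P₂O₅: 0.12·a + 0.14·b = 49.28
K₂O: 0.27·a + 0.18·b = 110.05
Eliminate b: (row1) − 0.14/0.18·(row2) → -0.09·a = -36.3144, so a = 403.494.
Then b = (110.05 − 0.27·403.494) / 0.18 = 6.14815.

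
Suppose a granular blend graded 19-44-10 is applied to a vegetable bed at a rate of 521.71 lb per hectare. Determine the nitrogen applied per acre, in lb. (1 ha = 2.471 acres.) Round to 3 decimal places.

nitrogen per hectare = 521.71 × 19% = 99.1249 lb.
Convert to per acre: 99.1249 × 0.404694 = 40.1153 lb.

40.115 lb N per acre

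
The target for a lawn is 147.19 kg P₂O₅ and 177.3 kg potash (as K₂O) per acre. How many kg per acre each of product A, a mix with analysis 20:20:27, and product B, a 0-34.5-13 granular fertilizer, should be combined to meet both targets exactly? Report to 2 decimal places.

Per-acre balance (a = product A, b = product B):
P₂O₅: 0.2·a + 0.345·b = 147.19
K₂O: 0.27·a + 0.13·b = 177.3
Solving simultaneously: a = 625.969, b = 63.7573.

625.97 kg product A, 63.76 kg product B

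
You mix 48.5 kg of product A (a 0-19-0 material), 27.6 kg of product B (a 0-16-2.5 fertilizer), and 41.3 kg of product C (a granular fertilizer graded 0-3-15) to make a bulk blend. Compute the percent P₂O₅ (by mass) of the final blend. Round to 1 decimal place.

Total mass = 48.5 + 27.6 + 41.3 = 117.4 kg.
P₂O₅ mass = 19%×48.5 + 16%×27.6 + 3%×41.3 = 14.87 kg.
% P₂O₅ = 14.87 / 117.4 = 12.6661%.

12.7% P₂O₅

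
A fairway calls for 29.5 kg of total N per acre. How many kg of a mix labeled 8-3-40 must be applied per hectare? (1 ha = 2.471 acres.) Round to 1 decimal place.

911.2 kg of product per hectare

Product per acre = 29.5 / 8% = 368.75 kg.
Convert to per hectare: 368.75 × 2.471 = 911.181 kg.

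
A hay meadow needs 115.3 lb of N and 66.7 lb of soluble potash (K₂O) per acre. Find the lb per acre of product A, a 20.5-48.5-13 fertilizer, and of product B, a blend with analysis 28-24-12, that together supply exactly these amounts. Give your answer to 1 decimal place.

410.2 lb product A, 111.5 lb product B

Let a = lb of product A, b = lb of product B (per acre).
N: 0.205·a + 0.28·b = 115.3
K₂O: 0.13·a + 0.12·b = 66.7
Eliminate b: (row1) − 0.28/0.12·(row2) → -0.0983333·a = -40.3333, so a = 410.169.
Then b = (66.7 − 0.13·410.169) / 0.12 = 111.483.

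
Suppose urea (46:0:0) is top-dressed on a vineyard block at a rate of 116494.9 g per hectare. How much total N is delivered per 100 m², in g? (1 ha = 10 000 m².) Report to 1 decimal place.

535.9 g N per hundred sq m

nitrogen per hectare = 116494.9 × 46% = 53587.7 g.
Convert to per 100 m²: 53587.7 × 0.01 = 535.877 g.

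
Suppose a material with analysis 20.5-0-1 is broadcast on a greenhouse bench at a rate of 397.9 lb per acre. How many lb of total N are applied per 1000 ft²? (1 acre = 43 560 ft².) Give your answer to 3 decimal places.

nitrogen per acre = 397.9 × 20.5% = 81.5695 lb.
Convert to per 1000 ft²: 81.5695 × 0.0229568 = 1.87258 lb.

1.873 lb N per thousand sq ft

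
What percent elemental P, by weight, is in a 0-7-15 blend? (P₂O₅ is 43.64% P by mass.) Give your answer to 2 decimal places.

3.05% P

%P = 7 × 0.4364 = 3.0548%.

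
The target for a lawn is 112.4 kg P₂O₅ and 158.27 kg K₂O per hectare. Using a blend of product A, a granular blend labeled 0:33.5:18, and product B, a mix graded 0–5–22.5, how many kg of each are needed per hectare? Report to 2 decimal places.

Let a = kg of product A, b = kg of product B (per hectare).
P₂O₅: 0.335·a + 0.05·b = 112.4
K₂O: 0.18·a + 0.225·b = 158.27
Eliminate b: (row1) − 0.05/0.225·(row2) → 0.295·a = 77.2289, so a = 261.793.
Then b = (158.27 − 0.18·261.793) / 0.225 = 493.988.

261.79 kg product A, 493.99 kg product B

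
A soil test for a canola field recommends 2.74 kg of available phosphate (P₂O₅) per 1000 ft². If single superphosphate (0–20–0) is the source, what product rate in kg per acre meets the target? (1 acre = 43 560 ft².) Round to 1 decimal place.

596.8 kg of product per acre

Product per 1000 ft² = 2.74 / 20% = 13.7 kg.
Convert to per acre: 13.7 × 43.56 = 596.772 kg.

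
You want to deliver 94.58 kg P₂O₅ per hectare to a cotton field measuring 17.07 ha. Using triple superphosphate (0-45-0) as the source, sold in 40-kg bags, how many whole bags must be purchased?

Product per hectare = 94.58 / 45% = 210.178 kg.
Total product = 210.178 × 17.07 = 3587.73 kg.
Bags = ⌈3587.73 / 40⌉ = 90.

90 bags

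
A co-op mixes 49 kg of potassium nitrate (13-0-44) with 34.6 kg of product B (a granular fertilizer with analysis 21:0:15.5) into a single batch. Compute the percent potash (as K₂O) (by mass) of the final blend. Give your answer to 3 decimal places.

32.205% K₂O

Total mass = 49 + 34.6 = 83.6 kg.
K₂O mass = 44%×49 + 15.5%×34.6 = 26.923 kg.
% K₂O = 26.923 / 83.6 = 32.2045%.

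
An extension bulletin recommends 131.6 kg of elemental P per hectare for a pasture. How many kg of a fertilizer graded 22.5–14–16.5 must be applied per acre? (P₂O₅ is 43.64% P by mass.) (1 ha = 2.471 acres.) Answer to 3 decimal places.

871.707 kg of product per acre

As P₂O₅: 131.6 / 0.4364 = 301.558 kg per hectare.
Product per hectare = 301.558 / 14% = 2153.99 kg.
Convert to per acre: 2153.99 × 0.404694 = 871.7067 kg.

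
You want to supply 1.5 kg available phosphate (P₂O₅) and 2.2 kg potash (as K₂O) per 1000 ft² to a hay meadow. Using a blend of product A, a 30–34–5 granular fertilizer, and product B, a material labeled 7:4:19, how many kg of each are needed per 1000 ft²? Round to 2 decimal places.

Let a = kg of product A, b = kg of product B (per 1000 ft²).
P₂O₅: 0.34·a + 0.04·b = 1.5
K₂O: 0.05·a + 0.19·b = 2.2
From row1: a = (1.5 − 0.04·b) / 0.34.
Into row2: 0.05·(1.5 − 0.04·b)/0.34 + 0.19·b = 2.2 → b = 10.7508, a = 3.14696.

3.15 kg product A, 10.75 kg product B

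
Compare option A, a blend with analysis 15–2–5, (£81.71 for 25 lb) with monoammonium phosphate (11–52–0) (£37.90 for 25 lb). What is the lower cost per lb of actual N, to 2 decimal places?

option A: N per bag = 25 × 15% = 3.75 lb; cost = 81.71 / 3.75 = £21.7893/lb N.
monoammonium phosphate: N per bag = 25 × 11% = 2.75 lb; cost = 37.90 / 2.75 = £13.7818/lb N.
monoammonium phosphate is cheaper.

£13.78 per lb N (monoammonium phosphate)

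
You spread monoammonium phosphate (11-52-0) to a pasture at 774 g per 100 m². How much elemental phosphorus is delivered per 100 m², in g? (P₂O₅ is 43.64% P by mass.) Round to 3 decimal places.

P₂O₅ per 100 m² = 774 × 52% = 402.48 g.
Elemental P = 402.48 × 0.4364 = 175.6423 g per 100 m².

175.642 g P per hundred sq m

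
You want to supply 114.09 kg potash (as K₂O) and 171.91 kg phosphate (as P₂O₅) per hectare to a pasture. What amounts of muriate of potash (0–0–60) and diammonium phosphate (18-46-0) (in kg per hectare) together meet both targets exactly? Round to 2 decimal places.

190.15 kg muriate of potash, 373.72 kg diammonium phosphate

Let a = kg of muriate of potash, b = kg of diammonium phosphate (per hectare).
K₂O: 0.6·a + 0·b = 114.09
P₂O₅: 0·a + 0.46·b = 171.91
Solving simultaneously: a = 190.15, b = 373.717.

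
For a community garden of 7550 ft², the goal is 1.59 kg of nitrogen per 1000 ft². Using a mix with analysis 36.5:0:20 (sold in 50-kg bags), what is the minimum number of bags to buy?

Product per 1000 ft² = 1.59 / 36.5% = 4.35616 kg.
Total product = 4.35616 × 7550 / 1000 = 32.889 kg.
Bags = ⌈32.889 / 50⌉ = 1.

1 bags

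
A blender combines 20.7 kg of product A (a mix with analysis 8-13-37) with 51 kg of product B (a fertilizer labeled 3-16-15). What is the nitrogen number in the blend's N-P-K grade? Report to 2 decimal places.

4.44% N

Total mass = 20.7 + 51 = 71.7 kg.
N mass = 8%×20.7 + 3%×51 = 3.186 kg.
% N = 3.186 / 71.7 = 4.44351%.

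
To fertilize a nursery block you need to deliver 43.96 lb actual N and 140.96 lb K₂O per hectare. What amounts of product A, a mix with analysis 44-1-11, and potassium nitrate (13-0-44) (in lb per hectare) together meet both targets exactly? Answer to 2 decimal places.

5.68 lb product A, 318.94 lb potassium nitrate

With a, b = lb per hectare of product A and potassium nitrate:
N: 0.44·a + 0.13·b = 43.96
K₂O: 0.11·a + 0.44·b = 140.96
Eliminate a: (row1) − 0.44/0.11·(row2) → -1.63·b = -519.88, so b = 318.9448.
Back-substitute: a = (43.96 − 0.13·318.9448) / 0.44 = 5.6754.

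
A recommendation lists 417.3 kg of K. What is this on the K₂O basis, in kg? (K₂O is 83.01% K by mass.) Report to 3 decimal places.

502.711 kg K₂O

K₂O = 417.3 / 0.8301 = 502.7105 kg.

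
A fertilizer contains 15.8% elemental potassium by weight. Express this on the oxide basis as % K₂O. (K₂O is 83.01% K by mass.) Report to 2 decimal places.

19.03% K₂O

%K₂O = 15.8 / 0.8301 = 19.0339%.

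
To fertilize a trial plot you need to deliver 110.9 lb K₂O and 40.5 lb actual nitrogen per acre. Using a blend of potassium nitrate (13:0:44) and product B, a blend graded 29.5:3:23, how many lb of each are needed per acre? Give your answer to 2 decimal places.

234.24 lb potassium nitrate, 34.06 lb product B

Per-acre balance (a = potassium nitrate, b = product B):
K₂O: 0.44·a + 0.23·b = 110.9
N: 0.13·a + 0.295·b = 40.5
Solving simultaneously: a = 234.239, b = 34.0641.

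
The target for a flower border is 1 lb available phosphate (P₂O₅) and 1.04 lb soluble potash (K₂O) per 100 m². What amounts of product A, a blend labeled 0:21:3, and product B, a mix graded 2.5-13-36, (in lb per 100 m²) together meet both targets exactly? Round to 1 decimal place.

With a, b = lb per 100 m² of product A and product B:
P₂O₅: 0.21·a + 0.13·b = 1
K₂O: 0.03·a + 0.36·b = 1.04
Solving simultaneously: a = 3.13529, b = 2.62762.

3.1 lb product A, 2.6 lb product B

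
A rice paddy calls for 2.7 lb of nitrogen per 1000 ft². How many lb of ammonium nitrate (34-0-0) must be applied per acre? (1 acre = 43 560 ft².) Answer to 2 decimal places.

Product per 1000 ft² = 2.7 / 34% = 7.94118 lb.
Convert to per acre: 7.94118 × 43.56 = 345.918 lb.

345.92 lb of product per acre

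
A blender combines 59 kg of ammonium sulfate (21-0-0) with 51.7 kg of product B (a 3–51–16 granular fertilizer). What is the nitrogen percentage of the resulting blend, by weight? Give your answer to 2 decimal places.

Total mass = 59 + 51.7 = 110.7 kg.
N mass = 21%×59 + 3%×51.7 = 13.941 kg.
% N = 13.941 / 110.7 = 12.5935%.

12.59% N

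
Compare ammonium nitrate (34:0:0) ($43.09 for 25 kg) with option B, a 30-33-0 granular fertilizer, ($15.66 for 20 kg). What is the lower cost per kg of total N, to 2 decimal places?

ammonium nitrate: N per bag = 25 × 34% = 8.5 kg; cost = 43.09 / 8.5 = $5.0694/kg N.
option B: N per bag = 20 × 30% = 6 kg; cost = 15.66 / 6 = $2.6100/kg N.
option B is cheaper.

$2.61 per kg N (option B)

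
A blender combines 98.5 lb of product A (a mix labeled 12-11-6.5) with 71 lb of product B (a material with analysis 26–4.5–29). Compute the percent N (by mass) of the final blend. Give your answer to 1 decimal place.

Total mass = 98.5 + 71 = 169.5 lb.
N mass = 12%×98.5 + 26%×71 = 30.28 lb.
% N = 30.28 / 169.5 = 17.8643%.

17.9% N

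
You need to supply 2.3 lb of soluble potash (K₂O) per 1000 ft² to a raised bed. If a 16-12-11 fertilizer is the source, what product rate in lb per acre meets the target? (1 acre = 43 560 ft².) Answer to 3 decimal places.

Product per 1000 ft² = 2.3 / 11% = 20.9091 lb.
Convert to per acre: 20.9091 × 43.56 = 910.8 lb.

910.800 lb of product per acre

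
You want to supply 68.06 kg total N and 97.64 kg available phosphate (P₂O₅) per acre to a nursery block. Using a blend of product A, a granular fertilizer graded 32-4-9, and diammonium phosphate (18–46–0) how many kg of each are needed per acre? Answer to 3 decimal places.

98.089 kg product A, 203.731 kg diammonium phosphate

Per-acre balance (a = product A, b = diammonium phosphate):
N: 0.32·a + 0.18·b = 68.06
P₂O₅: 0.04·a + 0.46·b = 97.64
Eliminate b: (row1) − 0.18/0.46·(row2) → 0.304348·a = 29.853, so a = 98.0886.
Then b = (97.64 − 0.04·98.0886) / 0.46 = 203.7314.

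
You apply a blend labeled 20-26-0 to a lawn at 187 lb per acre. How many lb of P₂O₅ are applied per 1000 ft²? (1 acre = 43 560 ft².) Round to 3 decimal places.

P₂O₅ per acre = 187 × 26% = 48.62 lb.
Convert to per 1000 ft²: 48.62 × 0.0229568 = 1.11616 lb.

1.116 lb P₂O₅ per thousand sq ft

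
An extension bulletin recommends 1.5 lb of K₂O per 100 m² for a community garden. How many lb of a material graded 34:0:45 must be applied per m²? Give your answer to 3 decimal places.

0.033 lb of product per sq m

Product per 100 m² = 1.5 / 45% = 3.33333 lb.
Convert to per m²: 3.33333 × 0.01 = 0.0333333 lb.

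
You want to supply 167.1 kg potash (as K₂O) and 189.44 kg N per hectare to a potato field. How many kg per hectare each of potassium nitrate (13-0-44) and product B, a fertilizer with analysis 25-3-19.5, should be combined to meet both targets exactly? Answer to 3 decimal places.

57.108 kg potassium nitrate, 728.064 kg product B

Per-hectare balance (a = potassium nitrate, b = product B):
K₂O: 0.44·a + 0.195·b = 167.1
N: 0.13·a + 0.25·b = 189.44
Eliminate b: (row1) − 0.195/0.25·(row2) → 0.3386·a = 19.3368, so a = 57.1081.
Then b = (189.44 − 0.13·57.1081) / 0.25 = 728.0638.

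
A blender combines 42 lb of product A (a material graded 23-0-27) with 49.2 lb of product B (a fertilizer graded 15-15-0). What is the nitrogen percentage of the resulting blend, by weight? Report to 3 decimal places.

Total mass = 42 + 49.2 = 91.2 lb.
N mass = 23%×42 + 15%×49.2 = 17.04 lb.
% N = 17.04 / 91.2 = 18.6842%.

18.684% N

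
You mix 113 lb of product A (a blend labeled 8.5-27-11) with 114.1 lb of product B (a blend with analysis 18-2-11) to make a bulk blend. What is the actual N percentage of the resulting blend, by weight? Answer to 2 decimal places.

Total mass = 113 + 114.1 = 227.1 lb.
N mass = 8.5%×113 + 18%×114.1 = 30.143 lb.
% N = 30.143 / 227.1 = 13.273%.

13.27% N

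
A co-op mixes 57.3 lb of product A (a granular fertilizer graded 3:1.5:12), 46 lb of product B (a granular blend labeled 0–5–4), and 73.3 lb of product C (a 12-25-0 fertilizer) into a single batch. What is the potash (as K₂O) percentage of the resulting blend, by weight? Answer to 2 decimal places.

Total mass = 57.3 + 46 + 73.3 = 176.6 lb.
K₂O mass = 12%×57.3 + 4%×46 + 0%×73.3 = 8.716 lb.
% K₂O = 8.716 / 176.6 = 4.93545%.

4.94% K₂O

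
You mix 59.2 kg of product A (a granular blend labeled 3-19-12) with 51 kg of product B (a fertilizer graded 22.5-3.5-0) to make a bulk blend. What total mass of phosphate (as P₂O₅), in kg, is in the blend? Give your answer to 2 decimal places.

13.03 kg P₂O₅

P₂O₅ mass = 19%×59.2 + 3.5%×51 = 13.033 kg.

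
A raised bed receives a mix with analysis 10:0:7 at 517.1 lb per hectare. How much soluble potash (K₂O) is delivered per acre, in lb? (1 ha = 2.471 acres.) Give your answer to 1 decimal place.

14.6 lb K₂O per acre

K₂O per hectare = 517.1 × 7% = 36.197 lb.
Convert to per acre: 36.197 × 0.404694 = 14.6487 lb.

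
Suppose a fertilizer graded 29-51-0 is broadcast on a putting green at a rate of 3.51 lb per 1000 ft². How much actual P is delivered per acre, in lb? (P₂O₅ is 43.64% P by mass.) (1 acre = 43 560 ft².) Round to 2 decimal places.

34.03 lb P per acre

P₂O₅ per 1000 ft² = 3.51 × 51% = 1.7901 lb.
Elemental P = 1.7901 × 0.4364 = 0.7812 lb per 1000 ft².
Convert to per acre: 0.7812 × 43.56 = 34.0291 lb.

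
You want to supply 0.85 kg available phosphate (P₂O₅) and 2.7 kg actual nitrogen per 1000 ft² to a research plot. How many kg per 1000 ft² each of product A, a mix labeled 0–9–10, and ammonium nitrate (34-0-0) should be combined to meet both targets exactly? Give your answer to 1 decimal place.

With a, b = kg per 1000 ft² of product A and ammonium nitrate:
P₂O₅: 0.09·a + 0·b = 0.85
N: 0·a + 0.34·b = 2.7
Solving simultaneously: a = 9.44444, b = 7.94118.

9.4 kg product A, 7.9 kg ammonium nitrate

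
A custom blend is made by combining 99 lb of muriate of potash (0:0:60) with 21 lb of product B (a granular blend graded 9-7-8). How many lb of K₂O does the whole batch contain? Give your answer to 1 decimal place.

61.1 lb K₂O

K₂O mass = 60%×99 + 8%×21 = 61.08 lb.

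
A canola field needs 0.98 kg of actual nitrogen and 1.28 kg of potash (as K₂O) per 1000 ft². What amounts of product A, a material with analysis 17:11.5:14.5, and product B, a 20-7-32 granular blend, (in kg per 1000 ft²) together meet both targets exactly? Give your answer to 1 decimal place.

Per-1000 ft² balance (a = product A, b = product B):
N: 0.17·a + 0.2·b = 0.98
K₂O: 0.145·a + 0.32·b = 1.28
Eliminate a: (row1) − 0.17/0.145·(row2) → -0.175172·b = -0.52069, so b = 2.97244.
Back-substitute: a = (0.98 − 0.2·2.97244) / 0.17 = 2.26772.

2.3 kg product A, 3.0 kg product B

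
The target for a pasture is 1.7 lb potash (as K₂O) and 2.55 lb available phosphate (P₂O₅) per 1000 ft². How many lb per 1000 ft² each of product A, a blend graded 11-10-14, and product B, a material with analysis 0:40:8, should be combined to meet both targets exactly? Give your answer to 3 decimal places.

Let a = lb of product A, b = lb of product B (per 1000 ft²).
K₂O: 0.14·a + 0.08·b = 1.7
P₂O₅: 0.1·a + 0.4·b = 2.55
From row1: a = (1.7 − 0.08·b) / 0.14.
Into row2: 0.1·(1.7 − 0.08·b)/0.14 + 0.4·b = 2.55 → b = 3.89583, a = 9.91667.

9.917 lb product A, 3.896 lb product B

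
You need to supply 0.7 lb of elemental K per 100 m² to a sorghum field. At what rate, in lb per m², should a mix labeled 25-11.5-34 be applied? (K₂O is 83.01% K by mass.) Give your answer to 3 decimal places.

As K₂O: 0.7 / 0.8301 = 0.843272 lb per 100 m².
Product per 100 m² = 0.843272 / 34% = 2.48021 lb.
Convert to per m²: 2.48021 × 0.01 = 0.0248021 lb.

0.025 lb of product per sq m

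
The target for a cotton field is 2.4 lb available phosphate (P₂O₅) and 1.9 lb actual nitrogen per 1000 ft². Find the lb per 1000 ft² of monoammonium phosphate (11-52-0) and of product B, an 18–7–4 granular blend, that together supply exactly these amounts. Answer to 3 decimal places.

3.481 lb monoammonium phosphate, 8.428 lb product B

With a, b = lb per 1000 ft² of monoammonium phosphate and product B:
P₂O₅: 0.52·a + 0.07·b = 2.4
N: 0.11·a + 0.18·b = 1.9
Eliminate b: (row1) − 0.07/0.18·(row2) → 0.477222·a = 1.66111, so a = 3.48079.
Then b = (1.9 − 0.11·3.48079) / 0.18 = 8.42841.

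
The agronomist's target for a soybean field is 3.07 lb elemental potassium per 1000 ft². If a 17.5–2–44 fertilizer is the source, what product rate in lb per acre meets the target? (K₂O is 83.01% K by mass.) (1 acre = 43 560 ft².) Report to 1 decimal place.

366.1 lb of product per acre

As K₂O: 3.07 / 0.8301 = 3.69835 lb per 1000 ft².
Product per 1000 ft² = 3.69835 / 44% = 8.40534 lb.
Convert to per acre: 8.40534 × 43.56 = 366.137 lb.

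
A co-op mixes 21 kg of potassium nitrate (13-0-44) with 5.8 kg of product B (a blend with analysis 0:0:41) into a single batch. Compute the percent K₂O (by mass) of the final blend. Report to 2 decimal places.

43.35% K₂O

Total mass = 21 + 5.8 = 26.8 kg.
K₂O mass = 44%×21 + 41%×5.8 = 11.618 kg.
% K₂O = 11.618 / 26.8 = 43.3507%.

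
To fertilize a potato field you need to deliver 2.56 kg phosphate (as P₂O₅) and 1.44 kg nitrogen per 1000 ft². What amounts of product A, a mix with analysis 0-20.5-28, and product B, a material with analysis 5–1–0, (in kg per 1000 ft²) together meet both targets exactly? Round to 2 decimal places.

11.08 kg product A, 28.80 kg product B

Let a = kg of product A, b = kg of product B (per 1000 ft²).
P₂O₅: 0.205·a + 0.01·b = 2.56
N: 0·a + 0.05·b = 1.44
Solving simultaneously: a = 11.0829, b = 28.8.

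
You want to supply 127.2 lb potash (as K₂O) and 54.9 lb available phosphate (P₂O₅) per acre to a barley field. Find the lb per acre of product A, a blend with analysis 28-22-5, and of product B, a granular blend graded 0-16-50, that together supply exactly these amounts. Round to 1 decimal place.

69.6 lb product A, 247.4 lb product B

Let a = lb of product A, b = lb of product B (per acre).
K₂O: 0.05·a + 0.5·b = 127.2
P₂O₅: 0.22·a + 0.16·b = 54.9
From row1: a = (127.2 − 0.5·b) / 0.05.
Into row2: 0.22·(127.2 − 0.5·b)/0.05 + 0.16·b = 54.9 → b = 247.441, a = 69.5882.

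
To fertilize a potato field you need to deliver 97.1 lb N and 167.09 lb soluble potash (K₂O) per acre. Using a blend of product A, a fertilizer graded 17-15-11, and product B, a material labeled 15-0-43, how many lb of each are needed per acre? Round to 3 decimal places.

294.867 lb product A, 313.150 lb product B

Let a = lb of product A, b = lb of product B (per acre).
N: 0.17·a + 0.15·b = 97.1
K₂O: 0.11·a + 0.43·b = 167.09
Eliminate a: (row1) − 0.17/0.11·(row2) → -0.514545·b = -161.13, so b = 313.1502.
Back-substitute: a = (97.1 − 0.15·313.1502) / 0.17 = 294.86749.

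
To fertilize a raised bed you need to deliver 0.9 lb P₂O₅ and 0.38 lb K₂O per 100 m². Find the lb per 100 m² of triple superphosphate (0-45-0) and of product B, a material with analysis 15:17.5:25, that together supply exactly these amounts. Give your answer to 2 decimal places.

With a, b = lb per 100 m² of triple superphosphate and product B:
P₂O₅: 0.45·a + 0.175·b = 0.9
K₂O: 0·a + 0.25·b = 0.38
Solving simultaneously: a = 1.40889, b = 1.52.

1.41 lb triple superphosphate, 1.52 lb product B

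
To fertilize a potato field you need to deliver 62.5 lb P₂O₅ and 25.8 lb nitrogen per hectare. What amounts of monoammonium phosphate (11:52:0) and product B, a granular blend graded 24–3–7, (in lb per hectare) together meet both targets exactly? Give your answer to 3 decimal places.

117.086 lb monoammonium phosphate, 53.835 lb product B

Let a = lb of monoammonium phosphate, b = lb of product B (per hectare).
P₂O₅: 0.52·a + 0.03·b = 62.5
N: 0.11·a + 0.24·b = 25.8
Eliminate b: (row1) − 0.03/0.24·(row2) → 0.50625·a = 59.275, so a = 117.0864.
Then b = (25.8 − 0.11·117.0864) / 0.24 = 53.8354.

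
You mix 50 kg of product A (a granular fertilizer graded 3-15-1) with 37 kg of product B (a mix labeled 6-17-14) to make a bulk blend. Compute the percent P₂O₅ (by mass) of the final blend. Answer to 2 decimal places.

Total mass = 50 + 37 = 87 kg.
P₂O₅ mass = 15%×50 + 17%×37 = 13.79 kg.
% P₂O₅ = 13.79 / 87 = 15.8506%.

15.85% P₂O₅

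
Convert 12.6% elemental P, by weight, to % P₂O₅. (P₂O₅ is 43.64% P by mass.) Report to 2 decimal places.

28.87% P₂O₅

%P₂O₅ = 12.6 / 0.4364 = 28.8726%.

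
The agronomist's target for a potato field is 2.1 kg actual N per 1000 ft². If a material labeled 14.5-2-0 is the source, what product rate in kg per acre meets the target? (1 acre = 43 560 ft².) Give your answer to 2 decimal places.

Product per 1000 ft² = 2.1 / 14.5% = 14.4828 kg.
Convert to per acre: 14.4828 × 43.56 = 630.869 kg.

630.87 kg of product per acre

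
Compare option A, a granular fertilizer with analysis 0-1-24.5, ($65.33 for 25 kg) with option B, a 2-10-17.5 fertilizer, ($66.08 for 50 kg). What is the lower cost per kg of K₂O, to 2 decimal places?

$7.55 per kg K₂O (option B)

option A: K₂O per bag = 25 × 24.5% = 6.125 kg; cost = 65.33 / 6.125 = $10.6661/kg K₂O.
option B: K₂O per bag = 50 × 17.5% = 8.75 kg; cost = 66.08 / 8.75 = $7.5520/kg K₂O.
option B is cheaper.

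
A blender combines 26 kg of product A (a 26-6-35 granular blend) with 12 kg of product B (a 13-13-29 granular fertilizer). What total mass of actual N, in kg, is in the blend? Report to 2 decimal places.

8.32 kg N

N mass = 26%×26 + 13%×12 = 8.32 kg.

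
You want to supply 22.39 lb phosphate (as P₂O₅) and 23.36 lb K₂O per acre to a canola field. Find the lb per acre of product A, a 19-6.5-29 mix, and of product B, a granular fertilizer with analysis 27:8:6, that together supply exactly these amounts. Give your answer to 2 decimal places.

Let a = lb of product A, b = lb of product B (per acre).
P₂O₅: 0.065·a + 0.08·b = 22.39
K₂O: 0.29·a + 0.06·b = 23.36
From row1: a = (22.39 − 0.08·b) / 0.065.
Into row2: 0.29·(22.39 − 0.08·b)/0.065 + 0.06·b = 23.36 → b = 257.756, a = 27.2228.

27.22 lb product A, 257.76 lb product B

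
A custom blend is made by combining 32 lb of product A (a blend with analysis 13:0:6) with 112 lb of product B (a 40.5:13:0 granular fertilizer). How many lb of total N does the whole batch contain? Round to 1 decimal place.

N mass = 13%×32 + 40.5%×112 = 49.52 lb.

49.5 lb N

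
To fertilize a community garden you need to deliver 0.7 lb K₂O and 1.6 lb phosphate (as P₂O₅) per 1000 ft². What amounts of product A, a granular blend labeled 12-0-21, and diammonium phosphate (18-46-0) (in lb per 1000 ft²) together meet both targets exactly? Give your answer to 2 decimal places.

3.33 lb product A, 3.48 lb diammonium phosphate

With a, b = lb per 1000 ft² of product A and diammonium phosphate:
K₂O: 0.21·a + 0·b = 0.7
P₂O₅: 0·a + 0.46·b = 1.6
Solving simultaneously: a = 3.33333, b = 3.47826.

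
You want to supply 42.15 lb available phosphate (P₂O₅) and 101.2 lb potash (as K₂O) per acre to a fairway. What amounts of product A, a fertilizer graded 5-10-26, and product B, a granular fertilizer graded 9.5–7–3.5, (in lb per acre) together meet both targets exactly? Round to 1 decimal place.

Per-acre balance (a = product A, b = product B):
P₂O₅: 0.1·a + 0.07·b = 42.15
K₂O: 0.26·a + 0.035·b = 101.2
From row1: a = (42.15 − 0.07·b) / 0.1.
Into row2: 0.26·(42.15 − 0.07·b)/0.1 + 0.035·b = 101.2 → b = 57.0748, a = 381.548.

381.5 lb product A, 57.1 lb product B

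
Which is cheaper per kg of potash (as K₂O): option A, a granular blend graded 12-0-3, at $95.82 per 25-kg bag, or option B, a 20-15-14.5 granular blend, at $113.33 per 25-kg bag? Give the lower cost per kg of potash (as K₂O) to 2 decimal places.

$31.26 per kg K₂O (option B)

option A: K₂O per bag = 25 × 3% = 0.75 kg; cost = 95.82 / 0.75 = $127.7600/kg K₂O.
option B: K₂O per bag = 25 × 14.5% = 3.625 kg; cost = 113.33 / 3.625 = $31.2634/kg K₂O.
option B is cheaper.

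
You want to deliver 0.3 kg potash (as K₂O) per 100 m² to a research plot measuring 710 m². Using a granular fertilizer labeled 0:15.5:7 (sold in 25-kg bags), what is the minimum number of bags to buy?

Product per 100 m² = 0.3 / 7% = 4.28571 kg.
Total product = 4.28571 × 710 / 100 = 30.4286 kg.
Bags = ⌈30.4286 / 25⌉ = 2.

2 bags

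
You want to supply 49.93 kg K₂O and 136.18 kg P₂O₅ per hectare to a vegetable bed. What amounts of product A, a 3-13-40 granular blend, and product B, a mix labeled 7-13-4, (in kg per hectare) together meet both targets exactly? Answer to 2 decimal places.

With a, b = kg per hectare of product A and product B:
K₂O: 0.4·a + 0.04·b = 49.93
P₂O₅: 0.13·a + 0.13·b = 136.18
From row1: a = (49.93 − 0.04·b) / 0.4.
Into row2: 0.13·(49.93 − 0.04·b)/0.4 + 0.13·b = 136.18 → b = 1025.237, a = 22.3013.

22.30 kg product A, 1025.24 kg product B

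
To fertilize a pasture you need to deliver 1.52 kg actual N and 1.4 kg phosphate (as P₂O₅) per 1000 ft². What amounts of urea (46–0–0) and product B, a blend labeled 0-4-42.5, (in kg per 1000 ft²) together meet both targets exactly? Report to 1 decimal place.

3.3 kg urea, 35.0 kg product B

Per-1000 ft² balance (a = urea, b = product B):
N: 0.46·a + 0·b = 1.52
P₂O₅: 0·a + 0.04·b = 1.4
Solving simultaneously: a = 3.30435, b = 35.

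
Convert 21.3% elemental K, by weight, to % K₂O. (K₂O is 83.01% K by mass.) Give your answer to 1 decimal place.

25.7% K₂O

%K₂O = 21.3 / 0.8301 = 25.6596%.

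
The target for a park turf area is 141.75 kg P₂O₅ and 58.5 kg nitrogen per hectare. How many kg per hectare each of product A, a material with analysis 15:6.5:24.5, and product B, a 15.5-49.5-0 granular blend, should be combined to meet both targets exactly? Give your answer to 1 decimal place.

With a, b = kg per hectare of product A and product B:
P₂O₅: 0.065·a + 0.495·b = 141.75
N: 0.15·a + 0.155·b = 58.5
From row1: a = (141.75 − 0.495·b) / 0.065.
Into row2: 0.15·(141.75 − 0.495·b)/0.065 + 0.155·b = 58.5 → b = 272.069, a = 108.862.

108.9 kg product A, 272.1 kg product B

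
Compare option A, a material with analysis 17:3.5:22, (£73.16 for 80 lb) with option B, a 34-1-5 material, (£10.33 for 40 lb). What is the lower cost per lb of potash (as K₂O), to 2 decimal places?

option A: K₂O per bag = 80 × 22% = 17.6 lb; cost = 73.16 / 17.6 = £4.1568/lb K₂O.
option B: K₂O per bag = 40 × 5% = 2 lb; cost = 10.33 / 2 = £5.1650/lb K₂O.
option A is cheaper.

£4.16 per lb K₂O (option A)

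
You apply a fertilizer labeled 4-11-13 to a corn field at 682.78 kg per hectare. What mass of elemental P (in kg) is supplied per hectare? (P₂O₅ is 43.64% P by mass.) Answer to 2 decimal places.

32.78 kg P per hectare

P₂O₅ per hectare = 682.78 × 11% = 75.1058 kg.
Elemental P = 75.1058 × 0.4364 = 32.7762 kg per hectare.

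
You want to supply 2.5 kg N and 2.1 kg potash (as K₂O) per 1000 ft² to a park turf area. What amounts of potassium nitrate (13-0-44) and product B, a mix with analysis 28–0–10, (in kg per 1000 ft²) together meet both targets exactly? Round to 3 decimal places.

3.067 kg potassium nitrate, 7.505 kg product B

With a, b = kg per 1000 ft² of potassium nitrate and product B:
N: 0.13·a + 0.28·b = 2.5
K₂O: 0.44·a + 0.1·b = 2.1
Eliminate b: (row1) − 0.28/0.1·(row2) → -1.102·a = -3.38, so a = 3.06715.
Then b = (2.1 − 0.44·3.06715) / 0.1 = 7.50454.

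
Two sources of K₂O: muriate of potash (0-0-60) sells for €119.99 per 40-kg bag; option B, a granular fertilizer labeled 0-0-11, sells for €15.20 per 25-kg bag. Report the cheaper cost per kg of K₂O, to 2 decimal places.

€5.00 per kg K₂O (muriate of potash)

muriate of potash: K₂O per bag = 40 × 60% = 24 kg; cost = 119.99 / 24 = €4.9996/kg K₂O.
option B: K₂O per bag = 25 × 11% = 2.75 kg; cost = 15.20 / 2.75 = €5.5273/kg K₂O.
muriate of potash is cheaper.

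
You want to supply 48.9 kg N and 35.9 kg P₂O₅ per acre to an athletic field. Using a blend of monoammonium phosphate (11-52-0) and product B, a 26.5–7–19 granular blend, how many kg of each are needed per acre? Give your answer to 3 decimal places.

46.814 kg monoammonium phosphate, 165.096 kg product B

With a, b = kg per acre of monoammonium phosphate and product B:
N: 0.11·a + 0.265·b = 48.9
P₂O₅: 0.52·a + 0.07·b = 35.9
Solving simultaneously: a = 46.81399, b = 165.0961.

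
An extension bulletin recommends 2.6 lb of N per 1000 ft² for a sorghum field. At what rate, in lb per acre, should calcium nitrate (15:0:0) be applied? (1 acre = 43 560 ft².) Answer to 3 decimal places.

Product per 1000 ft² = 2.6 / 15% = 17.3333 lb.
Convert to per acre: 17.3333 × 43.56 = 755.04 lb.

755.040 lb of product per acre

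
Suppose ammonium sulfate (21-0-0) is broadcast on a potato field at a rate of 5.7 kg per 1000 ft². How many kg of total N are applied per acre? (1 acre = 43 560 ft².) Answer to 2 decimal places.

nitrogen per 1000 ft² = 5.7 × 21% = 1.197 kg.
Convert to per acre: 1.197 × 43.56 = 52.1413 kg.

52.14 kg N per acre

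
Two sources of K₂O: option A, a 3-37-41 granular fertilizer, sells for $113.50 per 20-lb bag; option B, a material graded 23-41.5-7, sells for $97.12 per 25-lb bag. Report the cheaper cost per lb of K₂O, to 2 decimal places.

option A: K₂O per bag = 20 × 41% = 8.2 lb; cost = 113.50 / 8.2 = $13.8415/lb K₂O.
option B: K₂O per bag = 25 × 7% = 1.75 lb; cost = 97.12 / 1.75 = $55.4971/lb K₂O.
option A is cheaper.

$13.84 per lb K₂O (option A)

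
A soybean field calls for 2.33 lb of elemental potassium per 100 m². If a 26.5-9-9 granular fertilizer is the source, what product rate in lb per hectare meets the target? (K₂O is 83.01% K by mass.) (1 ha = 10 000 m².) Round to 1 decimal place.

As K₂O: 2.33 / 0.8301 = 2.80689 lb per 100 m².
Product per 100 m² = 2.80689 / 9% = 31.1877 lb.
Convert to per hectare: 31.1877 × 100 = 3118.77 lb.

3118.8 lb of product per hectare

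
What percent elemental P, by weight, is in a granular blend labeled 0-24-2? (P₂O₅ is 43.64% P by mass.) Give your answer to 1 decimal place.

%P = 24 × 0.4364 = 10.4736%.

10.5% P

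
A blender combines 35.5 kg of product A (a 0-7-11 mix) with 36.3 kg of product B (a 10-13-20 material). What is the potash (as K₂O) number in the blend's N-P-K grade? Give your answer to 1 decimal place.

15.6% K₂O

Total mass = 35.5 + 36.3 = 71.8 kg.
K₂O mass = 11%×35.5 + 20%×36.3 = 11.165 kg.
% K₂O = 11.165 / 71.8 = 15.5501%.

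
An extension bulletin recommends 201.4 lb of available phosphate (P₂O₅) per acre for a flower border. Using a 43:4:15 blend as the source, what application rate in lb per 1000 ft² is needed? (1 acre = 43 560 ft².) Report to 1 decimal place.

115.6 lb of product per thousand sq ft

Product per acre = 201.4 / 4% = 5035 lb.
Convert to per 1000 ft²: 5035 × 0.0229568 = 115.588 lb.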